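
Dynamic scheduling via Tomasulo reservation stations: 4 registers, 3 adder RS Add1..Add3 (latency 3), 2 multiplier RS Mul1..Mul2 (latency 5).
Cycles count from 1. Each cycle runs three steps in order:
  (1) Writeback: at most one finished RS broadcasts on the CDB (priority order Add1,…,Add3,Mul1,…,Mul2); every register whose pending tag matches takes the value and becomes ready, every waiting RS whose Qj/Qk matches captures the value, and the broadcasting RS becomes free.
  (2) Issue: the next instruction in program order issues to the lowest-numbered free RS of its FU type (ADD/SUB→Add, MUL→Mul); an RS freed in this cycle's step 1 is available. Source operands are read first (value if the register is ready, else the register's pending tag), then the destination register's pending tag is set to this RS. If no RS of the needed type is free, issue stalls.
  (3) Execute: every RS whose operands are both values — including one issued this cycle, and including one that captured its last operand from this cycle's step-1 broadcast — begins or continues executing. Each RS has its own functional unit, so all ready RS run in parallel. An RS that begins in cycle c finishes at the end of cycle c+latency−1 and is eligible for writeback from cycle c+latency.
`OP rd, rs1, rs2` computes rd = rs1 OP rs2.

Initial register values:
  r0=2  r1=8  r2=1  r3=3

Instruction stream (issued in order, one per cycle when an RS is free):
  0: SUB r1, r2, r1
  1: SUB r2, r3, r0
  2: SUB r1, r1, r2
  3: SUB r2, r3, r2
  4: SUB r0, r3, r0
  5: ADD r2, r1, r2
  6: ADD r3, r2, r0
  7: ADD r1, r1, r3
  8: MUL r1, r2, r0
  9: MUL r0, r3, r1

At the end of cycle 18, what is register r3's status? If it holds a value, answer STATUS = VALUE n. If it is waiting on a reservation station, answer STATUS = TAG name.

STATUS = VALUE -5

c1: issue SUB r1<-Add1 | r0:2,r1:Add1,r2:1,r3:3
c2: issue SUB r2<-Add2 | r0:2,r1:Add1,r2:Add2,r3:3
c3: issue SUB r1<-Add3 | r0:2,r1:Add3,r2:Add2,r3:3
c4: CDB Add1=-7; issue SUB r2<-Add1 | r0:2,r1:Add3,r2:Add1,r3:3
c5: CDB Add2=1; issue SUB r0<-Add2 | r0:Add2,r1:Add3,r2:Add1,r3:3
c6: stall | r0:Add2,r1:Add3,r2:Add1,r3:3
c7: stall | r0:Add2,r1:Add3,r2:Add1,r3:3
c8: CDB Add1=2; issue ADD r2<-Add1 | r0:Add2,r1:Add3,r2:Add1,r3:3
c9: CDB Add2=1; issue ADD r3<-Add2 | r0:1,r1:Add3,r2:Add1,r3:Add2
c10: CDB Add3=-8; issue ADD r1<-Add3 | r0:1,r1:Add3,r2:Add1,r3:Add2
c11: issue MUL r1<-Mul1 | r0:1,r1:Mul1,r2:Add1,r3:Add2
c12: issue MUL r0<-Mul2 | r0:Mul2,r1:Mul1,r2:Add1,r3:Add2
c13: CDB Add1=-6 | r0:Mul2,r1:Mul1,r2:-6,r3:Add2
c14: - | r0:Mul2,r1:Mul1,r2:-6,r3:Add2
c15: - | r0:Mul2,r1:Mul1,r2:-6,r3:Add2
c16: CDB Add2=-5 | r0:Mul2,r1:Mul1,r2:-6,r3:-5
c17: - | r0:Mul2,r1:Mul1,r2:-6,r3:-5
c18: CDB Mul1=-6 | r0:Mul2,r1:-6,r2:-6,r3:-5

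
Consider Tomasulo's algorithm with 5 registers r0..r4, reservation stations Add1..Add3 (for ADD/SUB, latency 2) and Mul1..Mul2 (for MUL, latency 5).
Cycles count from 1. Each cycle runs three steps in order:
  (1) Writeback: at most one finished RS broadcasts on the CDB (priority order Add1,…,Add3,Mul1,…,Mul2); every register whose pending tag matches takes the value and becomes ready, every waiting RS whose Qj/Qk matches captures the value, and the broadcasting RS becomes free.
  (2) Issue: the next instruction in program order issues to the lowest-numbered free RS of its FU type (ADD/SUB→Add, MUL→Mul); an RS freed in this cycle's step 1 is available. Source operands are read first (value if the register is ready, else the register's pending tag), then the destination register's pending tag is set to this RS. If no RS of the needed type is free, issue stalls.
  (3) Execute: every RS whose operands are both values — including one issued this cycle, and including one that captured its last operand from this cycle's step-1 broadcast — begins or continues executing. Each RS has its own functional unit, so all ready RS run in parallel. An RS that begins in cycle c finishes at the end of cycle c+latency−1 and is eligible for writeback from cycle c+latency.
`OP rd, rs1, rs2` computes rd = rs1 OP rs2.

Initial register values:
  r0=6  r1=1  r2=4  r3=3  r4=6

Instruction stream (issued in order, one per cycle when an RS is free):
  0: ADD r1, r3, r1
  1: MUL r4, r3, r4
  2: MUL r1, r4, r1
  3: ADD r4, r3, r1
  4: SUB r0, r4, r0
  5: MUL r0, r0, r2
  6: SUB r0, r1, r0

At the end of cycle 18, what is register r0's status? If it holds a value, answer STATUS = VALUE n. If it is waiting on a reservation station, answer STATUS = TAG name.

STATUS = TAG Add3

  c1: issue ADD r1<-Add1  regs: r0:6,r1:Add1,r2:4,r3:3,r4:6
  c2: issue MUL r4<-Mul1  regs: r0:6,r1:Add1,r2:4,r3:3,r4:Mul1
  c3: CDB Add1=4; issue MUL r1<-Mul2  regs: r0:6,r1:Mul2,r2:4,r3:3,r4:Mul1
  c4: issue ADD r4<-Add1  regs: r0:6,r1:Mul2,r2:4,r3:3,r4:Add1
  c5: issue SUB r0<-Add2  regs: r0:Add2,r1:Mul2,r2:4,r3:3,r4:Add1
  c6: stall  regs: r0:Add2,r1:Mul2,r2:4,r3:3,r4:Add1
  c7: CDB Mul1=18; issue MUL r0<-Mul1  regs: r0:Mul1,r1:Mul2,r2:4,r3:3,r4:Add1
  c8: issue SUB r0<-Add3  regs: r0:Add3,r1:Mul2,r2:4,r3:3,r4:Add1
  c9: -  regs: r0:Add3,r1:Mul2,r2:4,r3:3,r4:Add1
  c10: -  regs: r0:Add3,r1:Mul2,r2:4,r3:3,r4:Add1
  c11: -  regs: r0:Add3,r1:Mul2,r2:4,r3:3,r4:Add1
  c12: CDB Mul2=72  regs: r0:Add3,r1:72,r2:4,r3:3,r4:Add1
  c13: -  regs: r0:Add3,r1:72,r2:4,r3:3,r4:Add1
  c14: CDB Add1=75  regs: r0:Add3,r1:72,r2:4,r3:3,r4:75
  c15: -  regs: r0:Add3,r1:72,r2:4,r3:3,r4:75
  c16: CDB Add2=69  regs: r0:Add3,r1:72,r2:4,r3:3,r4:75
  c17: -  regs: r0:Add3,r1:72,r2:4,r3:3,r4:75
  c18: -  regs: r0:Add3,r1:72,r2:4,r3:3,r4:75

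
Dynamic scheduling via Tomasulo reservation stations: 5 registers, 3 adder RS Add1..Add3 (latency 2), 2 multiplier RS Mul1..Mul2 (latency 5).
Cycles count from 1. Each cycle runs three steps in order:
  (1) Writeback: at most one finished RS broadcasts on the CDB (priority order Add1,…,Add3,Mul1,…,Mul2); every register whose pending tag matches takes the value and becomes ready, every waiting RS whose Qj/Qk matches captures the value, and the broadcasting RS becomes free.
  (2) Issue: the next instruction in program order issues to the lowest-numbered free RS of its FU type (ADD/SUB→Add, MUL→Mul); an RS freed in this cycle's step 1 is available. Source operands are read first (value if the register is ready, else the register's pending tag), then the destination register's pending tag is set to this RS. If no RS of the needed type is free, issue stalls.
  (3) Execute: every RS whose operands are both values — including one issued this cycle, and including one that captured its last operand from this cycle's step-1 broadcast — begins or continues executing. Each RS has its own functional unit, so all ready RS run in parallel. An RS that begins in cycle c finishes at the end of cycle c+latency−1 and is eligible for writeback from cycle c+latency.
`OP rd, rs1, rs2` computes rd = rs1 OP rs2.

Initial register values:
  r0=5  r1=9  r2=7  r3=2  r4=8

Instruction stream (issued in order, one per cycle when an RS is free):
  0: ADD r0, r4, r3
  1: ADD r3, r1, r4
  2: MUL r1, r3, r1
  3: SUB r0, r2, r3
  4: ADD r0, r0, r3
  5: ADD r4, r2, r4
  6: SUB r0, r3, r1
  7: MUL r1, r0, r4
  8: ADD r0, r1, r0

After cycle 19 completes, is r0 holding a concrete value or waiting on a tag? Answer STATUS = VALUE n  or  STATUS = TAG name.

STATUS = VALUE -2176

  c1: issue ADD r0<-Add1  regs: r0:Add1,r1:9,r2:7,r3:2,r4:8
  c2: issue ADD r3<-Add2  regs: r0:Add1,r1:9,r2:7,r3:Add2,r4:8
  c3: CDB Add1=10; issue MUL r1<-Mul1  regs: r0:10,r1:Mul1,r2:7,r3:Add2,r4:8
  c4: CDB Add2=17; issue SUB r0<-Add1  regs: r0:Add1,r1:Mul1,r2:7,r3:17,r4:8
  c5: issue ADD r0<-Add2  regs: r0:Add2,r1:Mul1,r2:7,r3:17,r4:8
  c6: CDB Add1=-10; issue ADD r4<-Add1  regs: r0:Add2,r1:Mul1,r2:7,r3:17,r4:Add1
  c7: issue SUB r0<-Add3  regs: r0:Add3,r1:Mul1,r2:7,r3:17,r4:Add1
  c8: CDB Add1=15; issue MUL r1<-Mul2  regs: r0:Add3,r1:Mul2,r2:7,r3:17,r4:15
  c9: CDB Add2=7; issue ADD r0<-Add1  regs: r0:Add1,r1:Mul2,r2:7,r3:17,r4:15
  c10: CDB Mul1=153  regs: r0:Add1,r1:Mul2,r2:7,r3:17,r4:15
  c11: -  regs: r0:Add1,r1:Mul2,r2:7,r3:17,r4:15
  c12: CDB Add3=-136  regs: r0:Add1,r1:Mul2,r2:7,r3:17,r4:15
  c13: -  regs: r0:Add1,r1:Mul2,r2:7,r3:17,r4:15
  c14: -  regs: r0:Add1,r1:Mul2,r2:7,r3:17,r4:15
  c15: -  regs: r0:Add1,r1:Mul2,r2:7,r3:17,r4:15
  c16: -  regs: r0:Add1,r1:Mul2,r2:7,r3:17,r4:15
  c17: CDB Mul2=-2040  regs: r0:Add1,r1:-2040,r2:7,r3:17,r4:15
  c18: -  regs: r0:Add1,r1:-2040,r2:7,r3:17,r4:15
  c19: CDB Add1=-2176  regs: r0:-2176,r1:-2040,r2:7,r3:17,r4:15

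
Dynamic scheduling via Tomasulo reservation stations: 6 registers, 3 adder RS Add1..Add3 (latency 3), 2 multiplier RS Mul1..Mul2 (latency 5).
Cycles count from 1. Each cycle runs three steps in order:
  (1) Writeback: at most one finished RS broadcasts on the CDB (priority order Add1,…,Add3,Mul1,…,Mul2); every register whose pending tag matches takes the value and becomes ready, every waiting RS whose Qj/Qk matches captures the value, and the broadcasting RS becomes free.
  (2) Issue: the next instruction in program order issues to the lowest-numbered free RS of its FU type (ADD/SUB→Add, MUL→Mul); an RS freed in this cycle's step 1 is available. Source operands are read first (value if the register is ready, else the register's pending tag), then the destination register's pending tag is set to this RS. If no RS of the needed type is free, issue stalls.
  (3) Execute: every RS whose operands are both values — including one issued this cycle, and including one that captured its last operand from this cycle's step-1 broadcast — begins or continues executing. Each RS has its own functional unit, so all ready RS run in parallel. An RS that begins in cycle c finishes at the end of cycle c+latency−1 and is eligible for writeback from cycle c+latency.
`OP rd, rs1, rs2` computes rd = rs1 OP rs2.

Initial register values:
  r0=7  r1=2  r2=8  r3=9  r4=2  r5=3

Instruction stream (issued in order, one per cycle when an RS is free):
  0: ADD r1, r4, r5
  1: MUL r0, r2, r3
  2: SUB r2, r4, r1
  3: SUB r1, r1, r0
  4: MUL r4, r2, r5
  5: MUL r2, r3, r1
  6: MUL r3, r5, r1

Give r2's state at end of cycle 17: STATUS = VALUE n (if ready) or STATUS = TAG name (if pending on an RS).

STATUS = VALUE -603

cycle 1: issue ADD r1<-Add1 // r0:7,r1:Add1,r2:8,r3:9,r4:2,r5:3
cycle 2: issue MUL r0<-Mul1 // r0:Mul1,r1:Add1,r2:8,r3:9,r4:2,r5:3
cycle 3: issue SUB r2<-Add2 // r0:Mul1,r1:Add1,r2:Add2,r3:9,r4:2,r5:3
cycle 4: CDB Add1=5; issue SUB r1<-Add1 // r0:Mul1,r1:Add1,r2:Add2,r3:9,r4:2,r5:3
cycle 5: issue MUL r4<-Mul2 // r0:Mul1,r1:Add1,r2:Add2,r3:9,r4:Mul2,r5:3
cycle 6: stall // r0:Mul1,r1:Add1,r2:Add2,r3:9,r4:Mul2,r5:3
cycle 7: CDB Add2=-3; stall // r0:Mul1,r1:Add1,r2:-3,r3:9,r4:Mul2,r5:3
cycle 8: CDB Mul1=72; issue MUL r2<-Mul1 // r0:72,r1:Add1,r2:Mul1,r3:9,r4:Mul2,r5:3
cycle 9: stall // r0:72,r1:Add1,r2:Mul1,r3:9,r4:Mul2,r5:3
cycle 10: stall // r0:72,r1:Add1,r2:Mul1,r3:9,r4:Mul2,r5:3
cycle 11: CDB Add1=-67; stall // r0:72,r1:-67,r2:Mul1,r3:9,r4:Mul2,r5:3
cycle 12: CDB Mul2=-9; issue MUL r3<-Mul2 // r0:72,r1:-67,r2:Mul1,r3:Mul2,r4:-9,r5:3
cycle 13: - // r0:72,r1:-67,r2:Mul1,r3:Mul2,r4:-9,r5:3
cycle 14: - // r0:72,r1:-67,r2:Mul1,r3:Mul2,r4:-9,r5:3
cycle 15: - // r0:72,r1:-67,r2:Mul1,r3:Mul2,r4:-9,r5:3
cycle 16: CDB Mul1=-603 // r0:72,r1:-67,r2:-603,r3:Mul2,r4:-9,r5:3
cycle 17: CDB Mul2=-201 // r0:72,r1:-67,r2:-603,r3:-201,r4:-9,r5:3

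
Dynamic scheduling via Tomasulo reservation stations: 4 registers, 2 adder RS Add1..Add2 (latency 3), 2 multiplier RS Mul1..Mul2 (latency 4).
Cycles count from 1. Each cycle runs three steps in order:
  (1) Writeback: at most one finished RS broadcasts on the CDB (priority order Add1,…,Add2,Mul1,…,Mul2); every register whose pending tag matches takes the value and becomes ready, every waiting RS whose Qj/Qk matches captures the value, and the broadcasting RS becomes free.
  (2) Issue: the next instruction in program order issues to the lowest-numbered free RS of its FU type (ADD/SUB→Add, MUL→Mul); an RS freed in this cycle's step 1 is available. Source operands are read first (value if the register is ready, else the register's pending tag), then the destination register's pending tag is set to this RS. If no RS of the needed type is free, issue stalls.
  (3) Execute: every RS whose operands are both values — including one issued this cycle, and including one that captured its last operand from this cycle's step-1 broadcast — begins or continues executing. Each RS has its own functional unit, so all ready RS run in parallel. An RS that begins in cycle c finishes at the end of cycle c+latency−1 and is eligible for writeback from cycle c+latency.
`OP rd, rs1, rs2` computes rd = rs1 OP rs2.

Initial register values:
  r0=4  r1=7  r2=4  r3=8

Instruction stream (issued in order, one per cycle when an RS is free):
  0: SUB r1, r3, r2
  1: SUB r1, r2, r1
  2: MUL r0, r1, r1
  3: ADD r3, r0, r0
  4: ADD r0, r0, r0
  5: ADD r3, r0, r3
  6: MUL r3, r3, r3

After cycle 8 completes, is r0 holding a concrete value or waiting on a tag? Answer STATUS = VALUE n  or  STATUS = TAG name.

cycle 1: issue SUB r1<-Add1 // r0:4,r1:Add1,r2:4,r3:8
cycle 2: issue SUB r1<-Add2 // r0:4,r1:Add2,r2:4,r3:8
cycle 3: issue MUL r0<-Mul1 // r0:Mul1,r1:Add2,r2:4,r3:8
cycle 4: CDB Add1=4; issue ADD r3<-Add1 // r0:Mul1,r1:Add2,r2:4,r3:Add1
cycle 5: stall // r0:Mul1,r1:Add2,r2:4,r3:Add1
cycle 6: stall // r0:Mul1,r1:Add2,r2:4,r3:Add1
cycle 7: CDB Add2=0; issue ADD r0<-Add2 // r0:Add2,r1:0,r2:4,r3:Add1
cycle 8: stall // r0:Add2,r1:0,r2:4,r3:Add1

STATUS = TAG Add2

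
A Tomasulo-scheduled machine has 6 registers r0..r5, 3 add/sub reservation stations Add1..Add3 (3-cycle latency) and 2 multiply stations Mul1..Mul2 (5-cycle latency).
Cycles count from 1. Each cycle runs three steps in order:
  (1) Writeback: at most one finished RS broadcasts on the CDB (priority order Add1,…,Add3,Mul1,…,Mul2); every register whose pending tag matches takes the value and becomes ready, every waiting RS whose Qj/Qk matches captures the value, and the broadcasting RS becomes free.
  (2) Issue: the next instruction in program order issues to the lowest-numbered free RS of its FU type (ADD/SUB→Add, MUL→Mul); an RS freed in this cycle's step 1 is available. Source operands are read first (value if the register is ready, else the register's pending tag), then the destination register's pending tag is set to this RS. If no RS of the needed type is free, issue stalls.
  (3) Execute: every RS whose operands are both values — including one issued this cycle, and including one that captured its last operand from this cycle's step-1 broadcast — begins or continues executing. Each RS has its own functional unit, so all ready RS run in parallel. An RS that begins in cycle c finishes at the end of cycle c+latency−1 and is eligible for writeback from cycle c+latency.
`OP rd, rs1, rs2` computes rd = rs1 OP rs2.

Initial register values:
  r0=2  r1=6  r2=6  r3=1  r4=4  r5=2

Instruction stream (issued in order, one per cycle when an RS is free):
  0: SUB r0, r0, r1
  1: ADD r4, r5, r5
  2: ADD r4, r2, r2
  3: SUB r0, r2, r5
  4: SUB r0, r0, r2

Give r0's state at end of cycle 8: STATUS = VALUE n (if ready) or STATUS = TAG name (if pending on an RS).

STATUS = TAG Add2

  c1: issue SUB r0<-Add1  regs: r0:Add1,r1:6,r2:6,r3:1,r4:4,r5:2
  c2: issue ADD r4<-Add2  regs: r0:Add1,r1:6,r2:6,r3:1,r4:Add2,r5:2
  c3: issue ADD r4<-Add3  regs: r0:Add1,r1:6,r2:6,r3:1,r4:Add3,r5:2
  c4: CDB Add1=-4; issue SUB r0<-Add1  regs: r0:Add1,r1:6,r2:6,r3:1,r4:Add3,r5:2
  c5: CDB Add2=4; issue SUB r0<-Add2  regs: r0:Add2,r1:6,r2:6,r3:1,r4:Add3,r5:2
  c6: CDB Add3=12  regs: r0:Add2,r1:6,r2:6,r3:1,r4:12,r5:2
  c7: CDB Add1=4  regs: r0:Add2,r1:6,r2:6,r3:1,r4:12,r5:2
  c8: -  regs: r0:Add2,r1:6,r2:6,r3:1,r4:12,r5:2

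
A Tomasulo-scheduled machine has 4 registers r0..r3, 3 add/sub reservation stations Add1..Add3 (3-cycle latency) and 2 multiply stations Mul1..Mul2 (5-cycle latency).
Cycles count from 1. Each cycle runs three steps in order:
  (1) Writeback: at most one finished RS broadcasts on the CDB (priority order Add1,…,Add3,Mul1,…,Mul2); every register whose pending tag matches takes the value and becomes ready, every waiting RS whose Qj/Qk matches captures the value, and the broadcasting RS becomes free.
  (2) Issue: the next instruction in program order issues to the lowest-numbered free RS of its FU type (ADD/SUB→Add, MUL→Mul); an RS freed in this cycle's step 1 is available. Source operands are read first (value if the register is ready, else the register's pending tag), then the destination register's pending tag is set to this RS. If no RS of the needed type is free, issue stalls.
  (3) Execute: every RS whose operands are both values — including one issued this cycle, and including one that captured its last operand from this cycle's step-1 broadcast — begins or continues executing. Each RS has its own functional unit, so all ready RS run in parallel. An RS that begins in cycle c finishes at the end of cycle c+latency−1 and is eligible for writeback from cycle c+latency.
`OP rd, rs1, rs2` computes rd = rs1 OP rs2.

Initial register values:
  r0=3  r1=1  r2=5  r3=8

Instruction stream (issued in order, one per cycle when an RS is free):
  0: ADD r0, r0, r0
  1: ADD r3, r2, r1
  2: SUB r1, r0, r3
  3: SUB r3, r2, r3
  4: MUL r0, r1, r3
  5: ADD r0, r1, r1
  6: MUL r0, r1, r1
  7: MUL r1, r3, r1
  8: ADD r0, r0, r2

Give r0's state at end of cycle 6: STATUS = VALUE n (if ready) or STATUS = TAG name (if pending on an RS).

c1: issue ADD r0<-Add1 | r0:Add1,r1:1,r2:5,r3:8
c2: issue ADD r3<-Add2 | r0:Add1,r1:1,r2:5,r3:Add2
c3: issue SUB r1<-Add3 | r0:Add1,r1:Add3,r2:5,r3:Add2
c4: CDB Add1=6; issue SUB r3<-Add1 | r0:6,r1:Add3,r2:5,r3:Add1
c5: CDB Add2=6; issue MUL r0<-Mul1 | r0:Mul1,r1:Add3,r2:5,r3:Add1
c6: issue ADD r0<-Add2 | r0:Add2,r1:Add3,r2:5,r3:Add1

STATUS = TAG Add2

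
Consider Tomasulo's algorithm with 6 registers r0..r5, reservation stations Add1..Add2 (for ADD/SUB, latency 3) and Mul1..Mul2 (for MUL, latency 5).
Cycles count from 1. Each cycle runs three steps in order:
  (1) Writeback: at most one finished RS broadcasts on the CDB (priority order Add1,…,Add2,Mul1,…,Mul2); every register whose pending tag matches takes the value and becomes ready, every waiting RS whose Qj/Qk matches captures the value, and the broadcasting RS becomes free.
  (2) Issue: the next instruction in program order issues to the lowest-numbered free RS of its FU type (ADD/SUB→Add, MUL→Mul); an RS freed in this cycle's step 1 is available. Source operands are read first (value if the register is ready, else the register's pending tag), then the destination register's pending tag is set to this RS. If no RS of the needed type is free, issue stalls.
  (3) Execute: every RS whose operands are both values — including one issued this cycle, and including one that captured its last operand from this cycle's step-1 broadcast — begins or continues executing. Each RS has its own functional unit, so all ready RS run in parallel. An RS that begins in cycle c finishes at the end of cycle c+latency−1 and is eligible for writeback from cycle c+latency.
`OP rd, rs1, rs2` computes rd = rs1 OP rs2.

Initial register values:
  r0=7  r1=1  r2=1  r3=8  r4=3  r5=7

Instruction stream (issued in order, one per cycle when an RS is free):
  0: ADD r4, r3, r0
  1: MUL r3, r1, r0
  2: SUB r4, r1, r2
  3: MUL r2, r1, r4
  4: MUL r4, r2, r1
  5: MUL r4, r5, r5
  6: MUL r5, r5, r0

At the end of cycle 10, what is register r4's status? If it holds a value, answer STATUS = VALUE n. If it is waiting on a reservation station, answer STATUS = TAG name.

c1: issue ADD r4<-Add1 | r0:7,r1:1,r2:1,r3:8,r4:Add1,r5:7
c2: issue MUL r3<-Mul1 | r0:7,r1:1,r2:1,r3:Mul1,r4:Add1,r5:7
c3: issue SUB r4<-Add2 | r0:7,r1:1,r2:1,r3:Mul1,r4:Add2,r5:7
c4: CDB Add1=15; issue MUL r2<-Mul2 | r0:7,r1:1,r2:Mul2,r3:Mul1,r4:Add2,r5:7
c5: stall | r0:7,r1:1,r2:Mul2,r3:Mul1,r4:Add2,r5:7
c6: CDB Add2=0; stall | r0:7,r1:1,r2:Mul2,r3:Mul1,r4:0,r5:7
c7: CDB Mul1=7; issue MUL r4<-Mul1 | r0:7,r1:1,r2:Mul2,r3:7,r4:Mul1,r5:7
c8: stall | r0:7,r1:1,r2:Mul2,r3:7,r4:Mul1,r5:7
c9: stall | r0:7,r1:1,r2:Mul2,r3:7,r4:Mul1,r5:7
c10: stall | r0:7,r1:1,r2:Mul2,r3:7,r4:Mul1,r5:7

STATUS = TAG Mul1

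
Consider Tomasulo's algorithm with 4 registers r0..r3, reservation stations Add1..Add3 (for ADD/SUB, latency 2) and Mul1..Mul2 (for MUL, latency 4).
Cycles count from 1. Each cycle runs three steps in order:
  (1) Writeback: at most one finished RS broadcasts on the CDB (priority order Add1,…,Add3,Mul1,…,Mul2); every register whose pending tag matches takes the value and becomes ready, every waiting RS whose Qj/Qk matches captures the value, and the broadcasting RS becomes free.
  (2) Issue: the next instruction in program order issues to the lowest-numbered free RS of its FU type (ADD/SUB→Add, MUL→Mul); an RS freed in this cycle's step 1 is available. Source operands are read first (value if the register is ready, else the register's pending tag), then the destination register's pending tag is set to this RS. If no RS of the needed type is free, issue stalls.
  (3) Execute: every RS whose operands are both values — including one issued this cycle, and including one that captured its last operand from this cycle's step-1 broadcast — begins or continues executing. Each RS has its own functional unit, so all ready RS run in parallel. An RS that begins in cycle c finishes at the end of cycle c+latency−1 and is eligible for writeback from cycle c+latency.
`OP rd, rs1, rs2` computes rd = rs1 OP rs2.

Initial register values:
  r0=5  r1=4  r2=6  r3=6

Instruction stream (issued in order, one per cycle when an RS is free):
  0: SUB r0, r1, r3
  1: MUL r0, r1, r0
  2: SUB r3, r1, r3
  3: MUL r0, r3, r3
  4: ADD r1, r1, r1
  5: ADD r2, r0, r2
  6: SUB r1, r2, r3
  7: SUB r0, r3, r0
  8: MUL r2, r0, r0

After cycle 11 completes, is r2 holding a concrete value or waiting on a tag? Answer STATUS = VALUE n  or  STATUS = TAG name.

STATUS = TAG Mul1

  c1: issue SUB r0<-Add1  regs: r0:Add1,r1:4,r2:6,r3:6
  c2: issue MUL r0<-Mul1  regs: r0:Mul1,r1:4,r2:6,r3:6
  c3: CDB Add1=-2; issue SUB r3<-Add1  regs: r0:Mul1,r1:4,r2:6,r3:Add1
  c4: issue MUL r0<-Mul2  regs: r0:Mul2,r1:4,r2:6,r3:Add1
  c5: CDB Add1=-2; issue ADD r1<-Add1  regs: r0:Mul2,r1:Add1,r2:6,r3:-2
  c6: issue ADD r2<-Add2  regs: r0:Mul2,r1:Add1,r2:Add2,r3:-2
  c7: CDB Add1=8; issue SUB r1<-Add1  regs: r0:Mul2,r1:Add1,r2:Add2,r3:-2
  c8: CDB Mul1=-8; issue SUB r0<-Add3  regs: r0:Add3,r1:Add1,r2:Add2,r3:-2
  c9: CDB Mul2=4; issue MUL r2<-Mul1  regs: r0:Add3,r1:Add1,r2:Mul1,r3:-2
  c10: -  regs: r0:Add3,r1:Add1,r2:Mul1,r3:-2
  c11: CDB Add2=10  regs: r0:Add3,r1:Add1,r2:Mul1,r3:-2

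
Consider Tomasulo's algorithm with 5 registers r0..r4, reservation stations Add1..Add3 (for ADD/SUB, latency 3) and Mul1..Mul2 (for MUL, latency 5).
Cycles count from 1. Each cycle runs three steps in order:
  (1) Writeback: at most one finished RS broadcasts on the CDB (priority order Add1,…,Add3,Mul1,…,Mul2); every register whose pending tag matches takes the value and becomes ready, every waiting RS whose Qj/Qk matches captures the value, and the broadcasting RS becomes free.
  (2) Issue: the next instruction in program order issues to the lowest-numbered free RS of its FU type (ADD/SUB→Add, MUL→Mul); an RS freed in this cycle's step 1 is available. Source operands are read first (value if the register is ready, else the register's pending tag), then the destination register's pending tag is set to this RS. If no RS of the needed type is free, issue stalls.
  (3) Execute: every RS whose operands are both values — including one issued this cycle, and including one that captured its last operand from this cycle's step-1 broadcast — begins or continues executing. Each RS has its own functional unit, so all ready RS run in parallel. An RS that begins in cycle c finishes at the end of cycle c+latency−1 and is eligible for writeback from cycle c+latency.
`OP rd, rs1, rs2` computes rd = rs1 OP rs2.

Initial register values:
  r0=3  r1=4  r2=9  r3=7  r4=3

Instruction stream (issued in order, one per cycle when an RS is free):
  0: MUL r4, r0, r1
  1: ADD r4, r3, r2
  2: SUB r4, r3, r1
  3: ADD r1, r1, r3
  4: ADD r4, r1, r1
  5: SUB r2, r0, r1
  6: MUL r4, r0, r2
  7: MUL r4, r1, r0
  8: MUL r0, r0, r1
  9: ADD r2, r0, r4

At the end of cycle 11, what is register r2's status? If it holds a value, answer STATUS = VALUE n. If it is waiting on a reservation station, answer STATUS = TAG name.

STATUS = VALUE -8

cycle 1: issue MUL r4<-Mul1 // r0:3,r1:4,r2:9,r3:7,r4:Mul1
cycle 2: issue ADD r4<-Add1 // r0:3,r1:4,r2:9,r3:7,r4:Add1
cycle 3: issue SUB r4<-Add2 // r0:3,r1:4,r2:9,r3:7,r4:Add2
cycle 4: issue ADD r1<-Add3 // r0:3,r1:Add3,r2:9,r3:7,r4:Add2
cycle 5: CDB Add1=16; issue ADD r4<-Add1 // r0:3,r1:Add3,r2:9,r3:7,r4:Add1
cycle 6: CDB Add2=3; issue SUB r2<-Add2 // r0:3,r1:Add3,r2:Add2,r3:7,r4:Add1
cycle 7: CDB Add3=11; issue MUL r4<-Mul2 // r0:3,r1:11,r2:Add2,r3:7,r4:Mul2
cycle 8: CDB Mul1=12; issue MUL r4<-Mul1 // r0:3,r1:11,r2:Add2,r3:7,r4:Mul1
cycle 9: stall // r0:3,r1:11,r2:Add2,r3:7,r4:Mul1
cycle 10: CDB Add1=22; stall // r0:3,r1:11,r2:Add2,r3:7,r4:Mul1
cycle 11: CDB Add2=-8; stall // r0:3,r1:11,r2:-8,r3:7,r4:Mul1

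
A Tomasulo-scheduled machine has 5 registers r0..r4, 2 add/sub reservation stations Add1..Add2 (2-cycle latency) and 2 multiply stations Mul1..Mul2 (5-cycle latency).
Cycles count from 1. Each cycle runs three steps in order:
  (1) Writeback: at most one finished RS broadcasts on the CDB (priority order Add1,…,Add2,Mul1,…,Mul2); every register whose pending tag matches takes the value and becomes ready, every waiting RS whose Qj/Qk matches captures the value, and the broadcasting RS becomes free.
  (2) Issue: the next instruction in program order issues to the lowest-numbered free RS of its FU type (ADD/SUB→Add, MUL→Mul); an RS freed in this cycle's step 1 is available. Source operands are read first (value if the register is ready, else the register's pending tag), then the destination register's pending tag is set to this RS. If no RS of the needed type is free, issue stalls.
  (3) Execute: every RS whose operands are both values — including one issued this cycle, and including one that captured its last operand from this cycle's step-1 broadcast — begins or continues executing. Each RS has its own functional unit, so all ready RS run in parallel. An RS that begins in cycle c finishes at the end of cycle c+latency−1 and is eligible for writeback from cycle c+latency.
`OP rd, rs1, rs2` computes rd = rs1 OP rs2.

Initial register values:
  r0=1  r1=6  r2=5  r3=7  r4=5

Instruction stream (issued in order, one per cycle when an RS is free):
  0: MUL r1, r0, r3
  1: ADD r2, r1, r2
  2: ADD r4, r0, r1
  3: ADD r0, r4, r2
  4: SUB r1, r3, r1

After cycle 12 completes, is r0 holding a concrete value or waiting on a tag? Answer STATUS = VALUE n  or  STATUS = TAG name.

cycle 1: issue MUL r1<-Mul1 // r0:1,r1:Mul1,r2:5,r3:7,r4:5
cycle 2: issue ADD r2<-Add1 // r0:1,r1:Mul1,r2:Add1,r3:7,r4:5
cycle 3: issue ADD r4<-Add2 // r0:1,r1:Mul1,r2:Add1,r3:7,r4:Add2
cycle 4: stall // r0:1,r1:Mul1,r2:Add1,r3:7,r4:Add2
cycle 5: stall // r0:1,r1:Mul1,r2:Add1,r3:7,r4:Add2
cycle 6: CDB Mul1=7; stall // r0:1,r1:7,r2:Add1,r3:7,r4:Add2
cycle 7: stall // r0:1,r1:7,r2:Add1,r3:7,r4:Add2
cycle 8: CDB Add1=12; issue ADD r0<-Add1 // r0:Add1,r1:7,r2:12,r3:7,r4:Add2
cycle 9: CDB Add2=8; issue SUB r1<-Add2 // r0:Add1,r1:Add2,r2:12,r3:7,r4:8
cycle 10: - // r0:Add1,r1:Add2,r2:12,r3:7,r4:8
cycle 11: CDB Add1=20 // r0:20,r1:Add2,r2:12,r3:7,r4:8
cycle 12: CDB Add2=0 // r0:20,r1:0,r2:12,r3:7,r4:8

STATUS = VALUE 20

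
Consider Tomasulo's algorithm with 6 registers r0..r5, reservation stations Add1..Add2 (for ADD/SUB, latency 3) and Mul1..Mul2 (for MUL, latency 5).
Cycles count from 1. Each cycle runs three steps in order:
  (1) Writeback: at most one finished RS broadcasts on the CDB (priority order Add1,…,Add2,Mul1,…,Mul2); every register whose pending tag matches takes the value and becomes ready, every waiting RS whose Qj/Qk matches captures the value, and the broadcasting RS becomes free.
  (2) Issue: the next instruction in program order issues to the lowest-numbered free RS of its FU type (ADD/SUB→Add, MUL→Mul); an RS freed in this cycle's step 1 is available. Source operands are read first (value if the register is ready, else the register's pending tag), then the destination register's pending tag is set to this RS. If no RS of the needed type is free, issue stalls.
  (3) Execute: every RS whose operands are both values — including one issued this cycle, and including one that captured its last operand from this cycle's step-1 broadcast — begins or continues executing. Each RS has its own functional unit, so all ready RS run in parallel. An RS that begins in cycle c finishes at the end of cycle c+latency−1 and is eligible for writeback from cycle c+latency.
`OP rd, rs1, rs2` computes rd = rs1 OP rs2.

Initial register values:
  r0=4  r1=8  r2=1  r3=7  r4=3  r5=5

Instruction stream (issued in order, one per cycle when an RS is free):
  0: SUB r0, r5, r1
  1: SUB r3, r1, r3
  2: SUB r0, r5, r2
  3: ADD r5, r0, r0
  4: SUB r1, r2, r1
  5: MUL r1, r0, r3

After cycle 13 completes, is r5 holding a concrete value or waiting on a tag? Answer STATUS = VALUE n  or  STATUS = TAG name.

c1: issue SUB r0<-Add1 | r0:Add1,r1:8,r2:1,r3:7,r4:3,r5:5
c2: issue SUB r3<-Add2 | r0:Add1,r1:8,r2:1,r3:Add2,r4:3,r5:5
c3: stall | r0:Add1,r1:8,r2:1,r3:Add2,r4:3,r5:5
c4: CDB Add1=-3; issue SUB r0<-Add1 | r0:Add1,r1:8,r2:1,r3:Add2,r4:3,r5:5
c5: CDB Add2=1; issue ADD r5<-Add2 | r0:Add1,r1:8,r2:1,r3:1,r4:3,r5:Add2
c6: stall | r0:Add1,r1:8,r2:1,r3:1,r4:3,r5:Add2
c7: CDB Add1=4; issue SUB r1<-Add1 | r0:4,r1:Add1,r2:1,r3:1,r4:3,r5:Add2
c8: issue MUL r1<-Mul1 | r0:4,r1:Mul1,r2:1,r3:1,r4:3,r5:Add2
c9: - | r0:4,r1:Mul1,r2:1,r3:1,r4:3,r5:Add2
c10: CDB Add1=-7 | r0:4,r1:Mul1,r2:1,r3:1,r4:3,r5:Add2
c11: CDB Add2=8 | r0:4,r1:Mul1,r2:1,r3:1,r4:3,r5:8
c12: - | r0:4,r1:Mul1,r2:1,r3:1,r4:3,r5:8
c13: CDB Mul1=4 | r0:4,r1:4,r2:1,r3:1,r4:3,r5:8

STATUS = VALUE 8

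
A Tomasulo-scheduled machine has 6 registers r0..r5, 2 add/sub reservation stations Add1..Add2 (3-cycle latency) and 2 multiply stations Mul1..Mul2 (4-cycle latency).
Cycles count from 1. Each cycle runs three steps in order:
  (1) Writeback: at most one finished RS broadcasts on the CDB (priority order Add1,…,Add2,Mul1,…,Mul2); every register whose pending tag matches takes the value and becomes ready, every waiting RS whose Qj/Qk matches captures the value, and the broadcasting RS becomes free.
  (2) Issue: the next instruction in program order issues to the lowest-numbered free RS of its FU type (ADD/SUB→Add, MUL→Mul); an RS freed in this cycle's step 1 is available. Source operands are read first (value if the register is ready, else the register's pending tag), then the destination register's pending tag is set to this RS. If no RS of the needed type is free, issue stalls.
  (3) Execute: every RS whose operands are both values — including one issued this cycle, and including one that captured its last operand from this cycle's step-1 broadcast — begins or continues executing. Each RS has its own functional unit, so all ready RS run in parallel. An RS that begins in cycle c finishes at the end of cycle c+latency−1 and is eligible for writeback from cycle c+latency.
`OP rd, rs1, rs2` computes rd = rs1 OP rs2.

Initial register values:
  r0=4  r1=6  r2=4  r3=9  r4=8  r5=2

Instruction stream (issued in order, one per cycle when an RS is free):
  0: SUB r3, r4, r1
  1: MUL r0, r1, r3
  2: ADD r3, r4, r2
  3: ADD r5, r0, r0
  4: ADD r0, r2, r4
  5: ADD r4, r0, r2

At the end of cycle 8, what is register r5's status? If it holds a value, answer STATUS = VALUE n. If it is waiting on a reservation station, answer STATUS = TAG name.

  c1: issue SUB r3<-Add1  regs: r0:4,r1:6,r2:4,r3:Add1,r4:8,r5:2
  c2: issue MUL r0<-Mul1  regs: r0:Mul1,r1:6,r2:4,r3:Add1,r4:8,r5:2
  c3: issue ADD r3<-Add2  regs: r0:Mul1,r1:6,r2:4,r3:Add2,r4:8,r5:2
  c4: CDB Add1=2; issue ADD r5<-Add1  regs: r0:Mul1,r1:6,r2:4,r3:Add2,r4:8,r5:Add1
  c5: stall  regs: r0:Mul1,r1:6,r2:4,r3:Add2,r4:8,r5:Add1
  c6: CDB Add2=12; issue ADD r0<-Add2  regs: r0:Add2,r1:6,r2:4,r3:12,r4:8,r5:Add1
  c7: stall  regs: r0:Add2,r1:6,r2:4,r3:12,r4:8,r5:Add1
  c8: CDB Mul1=12; stall  regs: r0:Add2,r1:6,r2:4,r3:12,r4:8,r5:Add1

STATUS = TAG Add1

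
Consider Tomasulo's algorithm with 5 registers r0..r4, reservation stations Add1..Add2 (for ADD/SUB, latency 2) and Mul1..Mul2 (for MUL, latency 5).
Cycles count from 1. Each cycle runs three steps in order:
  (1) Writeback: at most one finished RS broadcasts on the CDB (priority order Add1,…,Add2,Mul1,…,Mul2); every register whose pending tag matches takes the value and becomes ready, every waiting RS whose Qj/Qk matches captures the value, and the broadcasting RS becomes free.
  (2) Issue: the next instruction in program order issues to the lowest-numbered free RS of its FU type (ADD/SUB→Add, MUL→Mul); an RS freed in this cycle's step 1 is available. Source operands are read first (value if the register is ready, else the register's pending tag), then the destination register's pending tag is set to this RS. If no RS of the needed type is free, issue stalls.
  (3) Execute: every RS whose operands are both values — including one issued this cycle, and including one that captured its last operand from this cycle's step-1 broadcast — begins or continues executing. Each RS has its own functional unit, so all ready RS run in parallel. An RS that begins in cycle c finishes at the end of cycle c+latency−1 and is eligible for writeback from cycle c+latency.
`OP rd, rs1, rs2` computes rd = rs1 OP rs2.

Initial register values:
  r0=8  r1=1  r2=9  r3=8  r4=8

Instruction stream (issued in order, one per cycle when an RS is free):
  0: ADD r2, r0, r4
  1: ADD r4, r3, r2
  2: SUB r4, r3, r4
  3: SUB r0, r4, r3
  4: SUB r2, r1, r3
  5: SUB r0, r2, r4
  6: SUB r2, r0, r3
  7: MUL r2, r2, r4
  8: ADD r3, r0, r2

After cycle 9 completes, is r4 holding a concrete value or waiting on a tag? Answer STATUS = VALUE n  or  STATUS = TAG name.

c1: issue ADD r2<-Add1 | r0:8,r1:1,r2:Add1,r3:8,r4:8
c2: issue ADD r4<-Add2 | r0:8,r1:1,r2:Add1,r3:8,r4:Add2
c3: CDB Add1=16; issue SUB r4<-Add1 | r0:8,r1:1,r2:16,r3:8,r4:Add1
c4: stall | r0:8,r1:1,r2:16,r3:8,r4:Add1
c5: CDB Add2=24; issue SUB r0<-Add2 | r0:Add2,r1:1,r2:16,r3:8,r4:Add1
c6: stall | r0:Add2,r1:1,r2:16,r3:8,r4:Add1
c7: CDB Add1=-16; issue SUB r2<-Add1 | r0:Add2,r1:1,r2:Add1,r3:8,r4:-16
c8: stall | r0:Add2,r1:1,r2:Add1,r3:8,r4:-16
c9: CDB Add1=-7; issue SUB r0<-Add1 | r0:Add1,r1:1,r2:-7,r3:8,r4:-16

STATUS = VALUE -16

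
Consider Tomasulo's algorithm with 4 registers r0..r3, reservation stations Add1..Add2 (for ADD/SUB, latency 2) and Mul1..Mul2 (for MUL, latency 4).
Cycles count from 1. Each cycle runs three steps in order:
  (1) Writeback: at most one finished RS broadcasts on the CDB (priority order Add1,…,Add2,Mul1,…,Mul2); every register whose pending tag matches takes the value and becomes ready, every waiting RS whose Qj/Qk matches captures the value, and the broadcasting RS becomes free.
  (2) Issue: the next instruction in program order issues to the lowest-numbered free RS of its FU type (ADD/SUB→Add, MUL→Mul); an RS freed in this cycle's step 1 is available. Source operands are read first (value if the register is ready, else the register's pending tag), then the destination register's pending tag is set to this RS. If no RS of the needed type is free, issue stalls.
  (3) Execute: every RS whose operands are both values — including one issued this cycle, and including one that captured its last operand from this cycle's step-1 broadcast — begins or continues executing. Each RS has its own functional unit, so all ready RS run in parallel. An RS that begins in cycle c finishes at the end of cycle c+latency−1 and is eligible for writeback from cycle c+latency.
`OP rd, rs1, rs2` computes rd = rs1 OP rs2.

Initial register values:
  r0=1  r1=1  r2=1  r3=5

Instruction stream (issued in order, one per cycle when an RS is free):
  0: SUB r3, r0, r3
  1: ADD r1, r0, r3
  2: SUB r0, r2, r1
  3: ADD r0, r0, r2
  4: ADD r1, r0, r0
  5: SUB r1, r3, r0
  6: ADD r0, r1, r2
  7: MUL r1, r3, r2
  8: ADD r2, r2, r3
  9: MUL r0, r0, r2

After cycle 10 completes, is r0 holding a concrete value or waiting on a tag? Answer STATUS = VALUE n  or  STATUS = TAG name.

c1: issue SUB r3<-Add1 | r0:1,r1:1,r2:1,r3:Add1
c2: issue ADD r1<-Add2 | r0:1,r1:Add2,r2:1,r3:Add1
c3: CDB Add1=-4; issue SUB r0<-Add1 | r0:Add1,r1:Add2,r2:1,r3:-4
c4: stall | r0:Add1,r1:Add2,r2:1,r3:-4
c5: CDB Add2=-3; issue ADD r0<-Add2 | r0:Add2,r1:-3,r2:1,r3:-4
c6: stall | r0:Add2,r1:-3,r2:1,r3:-4
c7: CDB Add1=4; issue ADD r1<-Add1 | r0:Add2,r1:Add1,r2:1,r3:-4
c8: stall | r0:Add2,r1:Add1,r2:1,r3:-4
c9: CDB Add2=5; issue SUB r1<-Add2 | r0:5,r1:Add2,r2:1,r3:-4
c10: stall | r0:5,r1:Add2,r2:1,r3:-4

STATUS = VALUE 5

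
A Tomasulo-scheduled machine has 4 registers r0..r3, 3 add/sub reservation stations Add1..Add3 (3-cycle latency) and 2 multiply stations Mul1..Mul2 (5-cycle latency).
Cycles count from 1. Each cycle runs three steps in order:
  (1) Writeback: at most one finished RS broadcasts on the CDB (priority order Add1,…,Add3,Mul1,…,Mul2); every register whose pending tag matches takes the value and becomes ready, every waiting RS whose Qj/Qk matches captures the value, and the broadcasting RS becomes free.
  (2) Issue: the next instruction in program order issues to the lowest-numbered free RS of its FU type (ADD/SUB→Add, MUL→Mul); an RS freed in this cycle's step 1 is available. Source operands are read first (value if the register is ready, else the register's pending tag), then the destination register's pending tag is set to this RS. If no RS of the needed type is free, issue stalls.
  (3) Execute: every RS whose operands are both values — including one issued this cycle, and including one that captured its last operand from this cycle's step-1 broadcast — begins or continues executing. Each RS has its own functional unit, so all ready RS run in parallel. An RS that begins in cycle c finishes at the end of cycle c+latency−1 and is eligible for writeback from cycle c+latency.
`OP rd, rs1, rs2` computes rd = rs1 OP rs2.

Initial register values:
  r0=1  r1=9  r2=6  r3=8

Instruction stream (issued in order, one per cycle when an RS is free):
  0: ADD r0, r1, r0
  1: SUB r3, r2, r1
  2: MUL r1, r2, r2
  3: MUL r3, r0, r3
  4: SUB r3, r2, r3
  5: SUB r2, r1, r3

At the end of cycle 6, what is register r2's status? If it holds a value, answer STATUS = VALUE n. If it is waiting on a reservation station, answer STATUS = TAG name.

STATUS = TAG Add2

c1: issue ADD r0<-Add1 | r0:Add1,r1:9,r2:6,r3:8
c2: issue SUB r3<-Add2 | r0:Add1,r1:9,r2:6,r3:Add2
c3: issue MUL r1<-Mul1 | r0:Add1,r1:Mul1,r2:6,r3:Add2
c4: CDB Add1=10; issue MUL r3<-Mul2 | r0:10,r1:Mul1,r2:6,r3:Mul2
c5: CDB Add2=-3; issue SUB r3<-Add1 | r0:10,r1:Mul1,r2:6,r3:Add1
c6: issue SUB r2<-Add2 | r0:10,r1:Mul1,r2:Add2,r3:Add1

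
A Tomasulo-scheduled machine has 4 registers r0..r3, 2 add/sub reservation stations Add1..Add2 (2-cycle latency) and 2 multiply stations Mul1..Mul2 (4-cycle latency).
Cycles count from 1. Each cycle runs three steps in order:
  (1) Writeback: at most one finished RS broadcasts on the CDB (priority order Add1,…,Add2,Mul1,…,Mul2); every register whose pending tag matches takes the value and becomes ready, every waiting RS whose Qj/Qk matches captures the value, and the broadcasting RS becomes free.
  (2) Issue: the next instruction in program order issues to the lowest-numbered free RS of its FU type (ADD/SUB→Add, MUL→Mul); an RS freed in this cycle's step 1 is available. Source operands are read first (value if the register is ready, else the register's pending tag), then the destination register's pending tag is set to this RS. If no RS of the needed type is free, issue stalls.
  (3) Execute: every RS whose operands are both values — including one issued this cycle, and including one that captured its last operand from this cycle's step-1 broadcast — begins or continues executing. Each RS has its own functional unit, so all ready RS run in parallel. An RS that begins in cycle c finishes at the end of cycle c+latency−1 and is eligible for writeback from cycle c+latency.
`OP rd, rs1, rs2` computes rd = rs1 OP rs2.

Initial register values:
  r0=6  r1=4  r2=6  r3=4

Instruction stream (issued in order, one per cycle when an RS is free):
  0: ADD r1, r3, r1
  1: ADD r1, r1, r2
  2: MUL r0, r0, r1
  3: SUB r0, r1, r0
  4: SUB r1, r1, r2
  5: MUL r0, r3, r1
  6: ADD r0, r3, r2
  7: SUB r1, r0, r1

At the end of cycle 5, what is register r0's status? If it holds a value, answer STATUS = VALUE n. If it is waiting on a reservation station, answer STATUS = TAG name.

cycle 1: issue ADD r1<-Add1 // r0:6,r1:Add1,r2:6,r3:4
cycle 2: issue ADD r1<-Add2 // r0:6,r1:Add2,r2:6,r3:4
cycle 3: CDB Add1=8; issue MUL r0<-Mul1 // r0:Mul1,r1:Add2,r2:6,r3:4
cycle 4: issue SUB r0<-Add1 // r0:Add1,r1:Add2,r2:6,r3:4
cycle 5: CDB Add2=14; issue SUB r1<-Add2 // r0:Add1,r1:Add2,r2:6,r3:4

STATUS = TAG Add1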